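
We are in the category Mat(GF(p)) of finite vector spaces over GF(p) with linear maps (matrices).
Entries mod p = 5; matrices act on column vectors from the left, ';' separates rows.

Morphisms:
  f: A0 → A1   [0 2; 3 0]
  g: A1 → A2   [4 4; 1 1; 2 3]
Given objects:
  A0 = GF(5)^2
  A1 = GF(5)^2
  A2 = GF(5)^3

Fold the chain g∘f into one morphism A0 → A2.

Answer: [2 3; 3 2; 4 4]

Work:
  e0=⟨1,0⟩ f→⟨0,3⟩ g→⟨2,3,4⟩
  e1=⟨0,1⟩ f→⟨2,0⟩ g→⟨3,2,4⟩
⟦path⟧: [2 3; 3 2; 4 4]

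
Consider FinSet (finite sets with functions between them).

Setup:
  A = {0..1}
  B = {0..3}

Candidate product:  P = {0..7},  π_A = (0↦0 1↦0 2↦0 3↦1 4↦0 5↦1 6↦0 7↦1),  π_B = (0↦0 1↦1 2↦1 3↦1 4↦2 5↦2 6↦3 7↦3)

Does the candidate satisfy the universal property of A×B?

|A|·|B| = 2·4 = 8;  |P| = 8
Check the pairing map k ↦ (π_A(k), π_B(k)):
  0 ↦ (0,0)
  1 ↦ (0,1)
  2 ↦ (0,1)  ✗ repeats pair of k=1
  3 ↦ (1,1)
  4 ↦ (0,2)
  5 ↦ (1,2)
  6 ↦ (0,3)
  7 ↦ (1,3)
distinct pairs in image: 7 / 8 needed
  → (0,1) hit at k=1 and k=2

Answer: NOT A VALID PRODUCT — duplicate pair at indices 2,1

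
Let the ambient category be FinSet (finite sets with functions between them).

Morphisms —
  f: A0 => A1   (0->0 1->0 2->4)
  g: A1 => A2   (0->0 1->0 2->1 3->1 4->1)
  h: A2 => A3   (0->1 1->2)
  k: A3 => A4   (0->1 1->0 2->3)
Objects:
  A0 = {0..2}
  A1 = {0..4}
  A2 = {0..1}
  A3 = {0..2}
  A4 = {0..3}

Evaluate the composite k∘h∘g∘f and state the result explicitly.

  0 f=>0 g=>0 h=>1 k=>0
  1 f=>0 g=>0 h=>1 k=>0
  2 f=>4 g=>1 h=>2 k=>3
⟦path⟧: (0->0 1->0 2->3)

Answer: (0->0 1->0 2->3)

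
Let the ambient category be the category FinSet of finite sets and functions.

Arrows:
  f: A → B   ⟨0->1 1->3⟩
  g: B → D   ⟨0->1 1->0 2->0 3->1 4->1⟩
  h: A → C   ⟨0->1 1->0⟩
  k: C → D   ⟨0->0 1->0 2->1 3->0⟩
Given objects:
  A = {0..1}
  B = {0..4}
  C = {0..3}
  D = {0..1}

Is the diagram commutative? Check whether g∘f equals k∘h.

Answer: DOES NOT COMMUTE

Trace:
Path 1 = f;g:
  0 f→1 g→0
  1 f→3 g→1
  composite₁ = ⟨0->0 1->1⟩
Path 2 = h;k:
  0 h→1 k→0
  1 h→0 k→0
  composite₂ = ⟨0->0 1->0⟩
Equal? NO — does not commute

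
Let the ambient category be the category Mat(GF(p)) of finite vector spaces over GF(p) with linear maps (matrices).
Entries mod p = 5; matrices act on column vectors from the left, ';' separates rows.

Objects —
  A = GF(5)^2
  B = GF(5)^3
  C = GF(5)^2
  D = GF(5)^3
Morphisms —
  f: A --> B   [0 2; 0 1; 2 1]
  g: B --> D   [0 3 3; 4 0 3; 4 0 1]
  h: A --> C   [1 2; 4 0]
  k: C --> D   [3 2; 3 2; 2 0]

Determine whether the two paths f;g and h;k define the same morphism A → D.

Path 1 = f;g:
  e0=⟨1,0⟩ f-->⟨0,0,2⟩ g-->⟨1,1,2⟩
  e1=⟨0,1⟩ f-->⟨2,1,1⟩ g-->⟨1,1,4⟩
  ⟦path⟧₁ = [1 1; 1 1; 2 4]
Path 2 = h;k:
  e0=⟨1,0⟩ h-->⟨1,4⟩ k-->⟨1,1,2⟩
  e1=⟨0,1⟩ h-->⟨2,0⟩ k-->⟨1,1,4⟩
  ⟦path⟧₂ = [1 1; 1 1; 2 4]
Equal? equal; square commutes

Answer: COMMUTES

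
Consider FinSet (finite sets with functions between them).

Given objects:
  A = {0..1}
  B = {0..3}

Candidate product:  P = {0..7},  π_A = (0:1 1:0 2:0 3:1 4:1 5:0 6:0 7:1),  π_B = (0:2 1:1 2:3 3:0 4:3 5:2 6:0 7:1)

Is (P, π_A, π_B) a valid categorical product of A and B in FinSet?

Answer: VALID PRODUCT

Derivation:
|A|·|B| = 2·4 = 8;  |P| = 8
Check the pairing map k ↦ (π_A(k), π_B(k)):
  0 : (1,2)
  1 : (0,1)
  2 : (0,3)
  3 : (1,0)
  4 : (1,3)
  5 : (0,2)
  6 : (0,0)
  7 : (1,1)
distinct pairs in image: 8 / 8 needed
  → bijection onto A×B; projections well-typed.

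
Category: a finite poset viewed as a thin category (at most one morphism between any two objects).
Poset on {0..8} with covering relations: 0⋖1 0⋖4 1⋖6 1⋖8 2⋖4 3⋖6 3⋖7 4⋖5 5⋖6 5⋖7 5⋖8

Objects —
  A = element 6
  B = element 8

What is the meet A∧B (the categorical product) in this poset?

Answer: NO MEET EXISTS

Trace:
{x : x⊑A ∧ x⊑B} = {0,1,2,4,5}  (A=6, B=8)
  maximal lower bounds 1 and 5 are incomparable: neither 1⊑5 nor 5⊑1
→ no greatest lower bound exists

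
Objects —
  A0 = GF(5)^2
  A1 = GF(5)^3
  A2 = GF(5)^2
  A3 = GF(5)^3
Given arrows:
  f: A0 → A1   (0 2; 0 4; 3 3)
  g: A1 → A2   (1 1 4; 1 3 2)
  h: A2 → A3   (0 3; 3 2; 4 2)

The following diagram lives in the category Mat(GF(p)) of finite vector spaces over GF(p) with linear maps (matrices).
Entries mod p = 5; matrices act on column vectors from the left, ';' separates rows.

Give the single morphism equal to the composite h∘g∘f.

  e0=[1,0] f→[0,0,3] g→[2,1] h→[3,3,0]
  e1=[0,1] f→[2,4,3] g→[3,0] h→[0,4,2]
⟦path⟧: (3 0; 3 4; 0 2)

Answer: (3 0; 3 4; 0 2)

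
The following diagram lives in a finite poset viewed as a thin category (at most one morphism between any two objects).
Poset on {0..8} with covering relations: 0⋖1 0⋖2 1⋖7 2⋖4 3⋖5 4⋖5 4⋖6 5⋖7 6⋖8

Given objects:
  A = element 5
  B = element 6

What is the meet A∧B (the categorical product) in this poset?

{x : x<=A ∧ x<=B} = {0,2,4}  (A=5, B=6)
  0 <= 4
  2 <= 4
  4 <= 4
glb = 4

Answer: A∧B = 4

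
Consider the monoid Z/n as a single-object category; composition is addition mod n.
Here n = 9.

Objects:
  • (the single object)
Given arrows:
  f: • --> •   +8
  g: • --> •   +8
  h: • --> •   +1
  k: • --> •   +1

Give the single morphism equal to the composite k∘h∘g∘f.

Answer: +0

Work:
  0 +8≡8 +8≡7 +1≡8 +1≡0  (mod 9)
composite: +0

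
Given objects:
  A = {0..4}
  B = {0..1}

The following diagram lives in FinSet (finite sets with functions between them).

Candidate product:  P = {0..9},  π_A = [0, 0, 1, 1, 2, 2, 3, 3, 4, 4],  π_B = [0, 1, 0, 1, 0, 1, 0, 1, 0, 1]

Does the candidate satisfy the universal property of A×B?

Answer: VALID PRODUCT

Derivation:
|A|·|B| = 5·2 = 10;  |P| = 10
Check the pairing map k ↦ (π_A(k), π_B(k)):
  0 : (0,0)
  1 : (0,1)
  2 : (1,0)
  3 : (1,1)
  4 : (2,0)
  5 : (2,1)
  6 : (3,0)
  7 : (3,1)
  8 : (4,0)
  9 : (4,1)
distinct pairs in image: 10 / 10 needed
  → bijection onto A×B; projections well-typed.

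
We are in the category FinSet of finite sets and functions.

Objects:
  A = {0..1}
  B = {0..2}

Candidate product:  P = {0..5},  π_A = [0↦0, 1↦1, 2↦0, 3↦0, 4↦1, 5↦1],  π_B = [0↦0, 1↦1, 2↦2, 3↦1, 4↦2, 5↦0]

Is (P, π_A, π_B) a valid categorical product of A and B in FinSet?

Answer: VALID PRODUCT

Trace:
|A|·|B| = 2·3 = 6;  |P| = 6
Check the pairing map k ↦ (π_A(k), π_B(k)):
  0 ↦ (0,0)
  1 ↦ (1,1)
  2 ↦ (0,2)
  3 ↦ (0,1)
  4 ↦ (1,2)
  5 ↦ (1,0)
distinct pairs in image: 6 / 6 needed
  → bijection onto A×B; projections well-typed.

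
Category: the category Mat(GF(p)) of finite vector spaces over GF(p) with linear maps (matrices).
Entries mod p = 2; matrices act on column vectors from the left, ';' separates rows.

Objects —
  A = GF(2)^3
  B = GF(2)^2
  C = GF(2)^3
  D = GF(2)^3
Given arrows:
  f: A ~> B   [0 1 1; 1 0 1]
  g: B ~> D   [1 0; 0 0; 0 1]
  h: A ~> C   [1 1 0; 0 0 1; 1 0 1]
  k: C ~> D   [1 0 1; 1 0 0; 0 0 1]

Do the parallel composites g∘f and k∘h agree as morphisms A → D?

Along f;g (path 1):
  e0=(1,0,0) f~>(0,1) g~>(0,0,1)
  e1=(0,1,0) f~>(1,0) g~>(1,0,0)
  e2=(0,0,1) f~>(1,1) g~>(1,0,1)
  composite₁ = [0 1 1; 0 0 0; 1 0 1]
Along h;k (path 2):
  e0=(1,0,0) h~>(1,0,1) k~>(0,1,1)
  e1=(0,1,0) h~>(1,0,0) k~>(1,1,0)
  e2=(0,0,1) h~>(0,1,1) k~>(1,0,1)
  composite₂ = [0 1 1; 1 1 0; 1 0 1]
Equal? differ; not commutative

Answer: DOES NOT COMMUTE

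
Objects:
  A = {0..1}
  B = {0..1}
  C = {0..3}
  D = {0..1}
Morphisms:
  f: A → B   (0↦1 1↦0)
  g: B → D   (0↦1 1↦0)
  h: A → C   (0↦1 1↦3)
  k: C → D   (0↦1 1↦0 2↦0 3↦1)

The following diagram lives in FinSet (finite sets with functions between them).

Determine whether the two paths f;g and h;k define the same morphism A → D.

Answer: COMMUTES

Work:
Path 1 = f;g:
  0 f→1 g→0
  1 f→0 g→1
  composite₁ = (0↦0 1↦1)
Path 2 = h;k:
  0 h→1 k→0
  1 h→3 k→1
  composite₂ = (0↦0 1↦1)
Equal? equal; square commutes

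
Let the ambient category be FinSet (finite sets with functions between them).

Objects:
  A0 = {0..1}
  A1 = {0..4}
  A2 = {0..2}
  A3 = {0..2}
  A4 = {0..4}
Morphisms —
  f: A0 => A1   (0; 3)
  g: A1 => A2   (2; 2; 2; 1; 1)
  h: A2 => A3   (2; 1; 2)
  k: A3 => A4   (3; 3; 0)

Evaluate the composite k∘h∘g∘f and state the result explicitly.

  0 f=>0 g=>2 h=>2 k=>0
  1 f=>3 g=>1 h=>1 k=>3
composite: (0; 3)

Answer: (0; 3)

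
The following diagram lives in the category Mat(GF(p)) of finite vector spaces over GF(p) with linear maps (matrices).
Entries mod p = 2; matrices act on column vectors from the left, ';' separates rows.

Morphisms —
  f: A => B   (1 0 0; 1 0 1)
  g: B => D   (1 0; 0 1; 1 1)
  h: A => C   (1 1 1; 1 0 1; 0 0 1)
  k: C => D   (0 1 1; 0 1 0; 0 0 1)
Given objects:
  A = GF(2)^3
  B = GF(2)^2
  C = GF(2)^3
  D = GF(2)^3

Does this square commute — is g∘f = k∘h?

Along f;g (path 1):
  e0=(1,0,0) f=>(1,1) g=>(1,1,0)
  e1=(0,1,0) f=>(0,0) g=>(0,0,0)
  e2=(0,0,1) f=>(0,1) g=>(0,1,1)
  composite₁ = (1 0 0; 1 0 1; 0 0 1)
Along h;k (path 2):
  e0=(1,0,0) h=>(1,1,0) k=>(1,1,0)
  e1=(0,1,0) h=>(1,0,0) k=>(0,0,0)
  e2=(0,0,1) h=>(1,1,1) k=>(0,1,1)
  composite₂ = (1 0 0; 1 0 1; 0 0 1)
Equal? equal; square commutes

Answer: COMMUTES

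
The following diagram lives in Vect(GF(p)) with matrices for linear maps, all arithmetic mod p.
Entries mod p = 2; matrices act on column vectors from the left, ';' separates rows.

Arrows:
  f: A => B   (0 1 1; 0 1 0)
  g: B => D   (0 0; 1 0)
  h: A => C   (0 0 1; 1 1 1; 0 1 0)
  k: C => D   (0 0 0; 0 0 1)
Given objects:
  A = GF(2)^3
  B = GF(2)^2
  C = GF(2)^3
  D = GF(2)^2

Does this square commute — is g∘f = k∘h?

Answer: DOES NOT COMMUTE

Trace:
Along f;g (path 1):
  e0=[1,0,0] f=>[0,0] g=>[0,0]
  e1=[0,1,0] f=>[1,1] g=>[0,1]
  e2=[0,0,1] f=>[1,0] g=>[0,1]
  composite₁ = (0 0 0; 0 1 1)
Along h;k (path 2):
  e0=[1,0,0] h=>[0,1,0] k=>[0,0]
  e1=[0,1,0] h=>[0,1,1] k=>[0,1]
  e2=[0,0,1] h=>[1,1,0] k=>[0,0]
  composite₂ = (0 0 0; 0 1 0)
Equal? differ; not commutative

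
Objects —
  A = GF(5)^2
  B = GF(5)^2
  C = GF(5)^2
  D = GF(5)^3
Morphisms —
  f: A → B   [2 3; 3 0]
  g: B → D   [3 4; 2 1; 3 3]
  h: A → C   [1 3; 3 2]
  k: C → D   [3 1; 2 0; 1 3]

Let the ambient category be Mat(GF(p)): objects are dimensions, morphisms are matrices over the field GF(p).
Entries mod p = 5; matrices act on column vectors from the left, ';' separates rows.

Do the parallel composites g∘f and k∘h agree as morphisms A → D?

Answer: DOES NOT COMMUTE

Trace:
Path 1 = f;g:
  e0=⟨1,0⟩ f→⟨2,3⟩ g→⟨3,2,0⟩
  e1=⟨0,1⟩ f→⟨3,0⟩ g→⟨4,1,4⟩
  composite₁ = [3 4; 2 1; 0 4]
Path 2 = h;k:
  e0=⟨1,0⟩ h→⟨1,3⟩ k→⟨1,2,0⟩
  e1=⟨0,1⟩ h→⟨3,2⟩ k→⟨1,1,4⟩
  composite₂ = [1 1; 2 1; 0 4]
Equal? distinct morphisms ✗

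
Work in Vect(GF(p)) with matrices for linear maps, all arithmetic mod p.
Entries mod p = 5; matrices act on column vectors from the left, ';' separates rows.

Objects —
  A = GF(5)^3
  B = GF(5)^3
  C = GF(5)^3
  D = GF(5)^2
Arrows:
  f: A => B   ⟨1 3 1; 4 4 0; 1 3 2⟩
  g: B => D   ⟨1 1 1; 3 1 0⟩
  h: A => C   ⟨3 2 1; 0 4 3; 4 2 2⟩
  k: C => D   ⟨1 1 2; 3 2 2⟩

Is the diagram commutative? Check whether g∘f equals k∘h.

1) trace f;g:
  e0=[1,0,0] f=>[1,4,1] g=>[1,2]
  e1=[0,1,0] f=>[3,4,3] g=>[0,3]
  e2=[0,0,1] f=>[1,0,2] g=>[3,3]
  composite₁ = ⟨1 0 3; 2 3 3⟩
2) trace h;k:
  e0=[1,0,0] h=>[3,0,4] k=>[1,2]
  e1=[0,1,0] h=>[2,4,2] k=>[0,3]
  e2=[0,0,1] h=>[1,3,2] k=>[3,3]
  composite₂ = ⟨1 0 3; 2 3 3⟩
Equal? same morphism ✓

Answer: COMMUTES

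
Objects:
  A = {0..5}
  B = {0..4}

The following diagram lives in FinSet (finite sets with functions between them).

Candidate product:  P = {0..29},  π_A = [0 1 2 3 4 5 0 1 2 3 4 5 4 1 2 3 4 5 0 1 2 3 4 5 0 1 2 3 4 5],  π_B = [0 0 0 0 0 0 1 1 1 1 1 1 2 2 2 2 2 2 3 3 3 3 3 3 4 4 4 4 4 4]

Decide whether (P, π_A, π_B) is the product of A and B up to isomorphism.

Answer: NOT A VALID PRODUCT — duplicate pair at indices 16,12

Trace:
|A|·|B| = 6·5 = 30;  |P| = 30
Check the pairing map k ↦ (π_A(k), π_B(k)):
  0 : (0,0)
  1 : (1,0)
  2 : (2,0)
  3 : (3,0)
  4 : (4,0)
  5 : (5,0)
  6 : (0,1)
  7 : (1,1)
  8 : (2,1)
  9 : (3,1)
  10 : (4,1)
  11 : (5,1)
  12 : (4,2)
  13 : (1,2)
  14 : (2,2)
  15 : (3,2)
  16 : (4,2)  ✗ repeats pair of k=12
  17 : (5,2)
  18 : (0,3)
  19 : (1,3)
  20 : (2,3)
  21 : (3,3)
  22 : (4,3)
  23 : (5,3)
  24 : (0,4)
  25 : (1,4)
  26 : (2,4)
  27 : (3,4)
  28 : (4,4)
  29 : (5,4)
distinct pairs in image: 29 / 30 needed
  → (4,2) hit at k=12 and k=16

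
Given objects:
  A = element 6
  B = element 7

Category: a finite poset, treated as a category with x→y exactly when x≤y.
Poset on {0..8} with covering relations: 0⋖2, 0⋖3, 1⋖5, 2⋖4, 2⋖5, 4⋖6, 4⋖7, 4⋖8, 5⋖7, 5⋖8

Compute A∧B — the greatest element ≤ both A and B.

Answer: A∧B = 4

Derivation:
Lower bounds of A=6 and B=7: {0,2,4}
  0 ≤ 4
  2 ≤ 4
  4 ≤ 4
glb = 4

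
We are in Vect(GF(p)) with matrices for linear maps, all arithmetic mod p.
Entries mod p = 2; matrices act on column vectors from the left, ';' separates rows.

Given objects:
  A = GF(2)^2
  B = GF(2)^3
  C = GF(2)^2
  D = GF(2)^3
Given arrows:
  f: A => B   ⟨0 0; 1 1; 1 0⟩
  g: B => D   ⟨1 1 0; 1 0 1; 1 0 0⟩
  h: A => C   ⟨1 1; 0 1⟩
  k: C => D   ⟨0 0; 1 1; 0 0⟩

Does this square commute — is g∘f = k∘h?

Path 1 = f;g:
  e0=(1,0) f=>(0,1,1) g=>(1,1,0)
  e1=(0,1) f=>(0,1,0) g=>(1,0,0)
  composite₁ = ⟨1 1; 1 0; 0 0⟩
Path 2 = h;k:
  e0=(1,0) h=>(1,0) k=>(0,1,0)
  e1=(0,1) h=>(1,1) k=>(0,0,0)
  composite₂ = ⟨0 0; 1 0; 0 0⟩
Equal? NO — does not commute

Answer: DOES NOT COMMUTE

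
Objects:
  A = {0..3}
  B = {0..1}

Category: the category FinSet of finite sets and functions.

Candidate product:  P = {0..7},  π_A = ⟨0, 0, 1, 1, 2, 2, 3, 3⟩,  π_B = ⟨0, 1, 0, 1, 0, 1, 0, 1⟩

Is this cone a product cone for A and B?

Answer: VALID PRODUCT

Trace:
|A|·|B| = 4·2 = 8;  |P| = 8
Check the pairing map k ↦ (π_A(k), π_B(k)):
  0 : (0,0)
  1 : (0,1)
  2 : (1,0)
  3 : (1,1)
  4 : (2,0)
  5 : (2,1)
  6 : (3,0)
  7 : (3,1)
distinct pairs in image: 8 / 8 needed
  → bijection onto A×B; projections well-typed.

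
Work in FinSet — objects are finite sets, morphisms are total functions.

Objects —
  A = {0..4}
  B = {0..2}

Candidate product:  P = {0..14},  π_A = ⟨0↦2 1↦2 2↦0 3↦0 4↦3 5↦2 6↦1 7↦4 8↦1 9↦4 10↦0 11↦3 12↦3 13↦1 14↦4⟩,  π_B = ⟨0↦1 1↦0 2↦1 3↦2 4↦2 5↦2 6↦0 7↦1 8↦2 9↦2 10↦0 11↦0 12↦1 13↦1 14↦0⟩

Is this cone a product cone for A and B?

|A|·|B| = 5·3 = 15;  |P| = 15
Check the pairing map k ↦ (π_A(k), π_B(k)):
  0 ↦ (2,1)
  1 ↦ (2,0)
  2 ↦ (0,1)
  3 ↦ (0,2)
  4 ↦ (3,2)
  5 ↦ (2,2)
  6 ↦ (1,0)
  7 ↦ (4,1)
  8 ↦ (1,2)
  9 ↦ (4,2)
  10 ↦ (0,0)
  11 ↦ (3,0)
  12 ↦ (3,1)
  13 ↦ (1,1)
  14 ↦ (4,0)
distinct pairs in image: 15 / 15 needed
  → bijection onto A×B; projections well-typed.

Answer: VALID PRODUCT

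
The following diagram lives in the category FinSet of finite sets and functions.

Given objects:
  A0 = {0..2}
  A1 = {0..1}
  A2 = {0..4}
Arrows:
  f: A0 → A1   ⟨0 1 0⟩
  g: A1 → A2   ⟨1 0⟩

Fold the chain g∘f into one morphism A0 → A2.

Answer: ⟨1 0 1⟩

Work:
  0 f→0 g→1
  1 f→1 g→0
  2 f→0 g→1
⟦path⟧: ⟨1 0 1⟩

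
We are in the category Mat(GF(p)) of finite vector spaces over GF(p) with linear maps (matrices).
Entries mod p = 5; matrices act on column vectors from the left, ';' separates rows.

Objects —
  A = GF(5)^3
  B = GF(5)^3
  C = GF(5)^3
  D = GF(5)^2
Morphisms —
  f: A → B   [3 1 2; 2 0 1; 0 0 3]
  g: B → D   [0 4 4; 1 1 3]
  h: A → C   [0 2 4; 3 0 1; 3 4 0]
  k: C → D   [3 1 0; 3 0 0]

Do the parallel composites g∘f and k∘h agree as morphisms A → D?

Answer: DOES NOT COMMUTE

Work:
1) trace f;g:
  e0=⟨1,0,0⟩ f→⟨3,2,0⟩ g→⟨3,0⟩
  e1=⟨0,1,0⟩ f→⟨1,0,0⟩ g→⟨0,1⟩
  e2=⟨0,0,1⟩ f→⟨2,1,3⟩ g→⟨1,2⟩
  ⟦path⟧₁ = [3 0 1; 0 1 2]
2) trace h;k:
  e0=⟨1,0,0⟩ h→⟨0,3,3⟩ k→⟨3,0⟩
  e1=⟨0,1,0⟩ h→⟨2,0,4⟩ k→⟨1,1⟩
  e2=⟨0,0,1⟩ h→⟨4,1,0⟩ k→⟨3,2⟩
  ⟦path⟧₂ = [3 1 3; 0 1 2]
Equal? distinct morphisms ✗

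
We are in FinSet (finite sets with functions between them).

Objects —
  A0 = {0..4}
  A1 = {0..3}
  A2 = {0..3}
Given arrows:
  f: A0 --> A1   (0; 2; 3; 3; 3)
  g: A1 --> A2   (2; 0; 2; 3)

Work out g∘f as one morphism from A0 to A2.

Answer: (2; 2; 3; 3; 3)

Work:
  0 f-->0 g-->2
  1 f-->2 g-->2
  2 f-->3 g-->3
  3 f-->3 g-->3
  4 f-->3 g-->3
result: (2; 2; 3; 3; 3)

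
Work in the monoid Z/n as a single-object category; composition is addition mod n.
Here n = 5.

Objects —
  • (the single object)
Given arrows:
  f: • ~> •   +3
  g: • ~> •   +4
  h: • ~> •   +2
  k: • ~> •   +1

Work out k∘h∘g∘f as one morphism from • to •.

  0 +3≡3 +4≡2 +2≡4 +1≡0  (mod 5)
result: +0

Answer: +0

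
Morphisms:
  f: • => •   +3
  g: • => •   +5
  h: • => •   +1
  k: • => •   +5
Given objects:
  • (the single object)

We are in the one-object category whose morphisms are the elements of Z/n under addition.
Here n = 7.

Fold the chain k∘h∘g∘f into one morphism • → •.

  0 +3≡3 +5≡1 +1≡2 +5≡0  (mod 7)
composite: +0

Answer: +0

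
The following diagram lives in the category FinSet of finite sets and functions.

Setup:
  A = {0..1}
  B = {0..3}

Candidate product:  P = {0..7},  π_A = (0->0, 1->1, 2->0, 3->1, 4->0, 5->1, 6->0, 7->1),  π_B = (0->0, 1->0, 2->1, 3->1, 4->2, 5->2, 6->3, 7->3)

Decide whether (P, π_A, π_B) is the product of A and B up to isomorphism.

Answer: VALID PRODUCT

Trace:
|A|·|B| = 2·4 = 8;  |P| = 8
Check the pairing map k ↦ (π_A(k), π_B(k)):
  0 -> (0,0)
  1 -> (1,0)
  2 -> (0,1)
  3 -> (1,1)
  4 -> (0,2)
  5 -> (1,2)
  6 -> (0,3)
  7 -> (1,3)
distinct pairs in image: 8 / 8 needed
  → bijection onto A×B; projections well-typed.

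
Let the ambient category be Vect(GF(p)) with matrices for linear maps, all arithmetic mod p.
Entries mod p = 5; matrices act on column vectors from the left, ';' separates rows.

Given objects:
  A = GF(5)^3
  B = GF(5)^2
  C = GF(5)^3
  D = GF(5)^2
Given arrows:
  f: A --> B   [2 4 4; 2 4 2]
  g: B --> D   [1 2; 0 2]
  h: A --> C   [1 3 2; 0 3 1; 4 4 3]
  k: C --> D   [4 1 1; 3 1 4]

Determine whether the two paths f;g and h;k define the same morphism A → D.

1) trace f;g:
  e0=(1,0,0) f-->(2,2) g-->(1,4)
  e1=(0,1,0) f-->(4,4) g-->(2,3)
  e2=(0,0,1) f-->(4,2) g-->(3,4)
  composite₁ = [1 2 3; 4 3 4]
2) trace h;k:
  e0=(1,0,0) h-->(1,0,4) k-->(3,4)
  e1=(0,1,0) h-->(3,3,4) k-->(4,3)
  e2=(0,0,1) h-->(2,1,3) k-->(2,4)
  composite₂ = [3 4 2; 4 3 4]
Equal? NO — does not commute

Answer: DOES NOT COMMUTE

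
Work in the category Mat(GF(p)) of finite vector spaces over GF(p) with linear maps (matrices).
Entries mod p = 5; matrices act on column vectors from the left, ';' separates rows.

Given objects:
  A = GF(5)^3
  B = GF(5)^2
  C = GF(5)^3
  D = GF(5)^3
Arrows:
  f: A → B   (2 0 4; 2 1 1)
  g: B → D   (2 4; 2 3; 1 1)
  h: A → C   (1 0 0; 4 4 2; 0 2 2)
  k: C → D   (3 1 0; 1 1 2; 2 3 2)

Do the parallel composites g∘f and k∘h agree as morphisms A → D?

Answer: COMMUTES

Trace:
Along f;g (path 1):
  e0=[1,0,0] f→[2,2] g→[2,0,4]
  e1=[0,1,0] f→[0,1] g→[4,3,1]
  e2=[0,0,1] f→[4,1] g→[2,1,0]
  ⟦path⟧₁ = (2 4 2; 0 3 1; 4 1 0)
Along h;k (path 2):
  e0=[1,0,0] h→[1,4,0] k→[2,0,4]
  e1=[0,1,0] h→[0,4,2] k→[4,3,1]
  e2=[0,0,1] h→[0,2,2] k→[2,1,0]
  ⟦path⟧₂ = (2 4 2; 0 3 1; 4 1 0)
Equal? same morphism ✓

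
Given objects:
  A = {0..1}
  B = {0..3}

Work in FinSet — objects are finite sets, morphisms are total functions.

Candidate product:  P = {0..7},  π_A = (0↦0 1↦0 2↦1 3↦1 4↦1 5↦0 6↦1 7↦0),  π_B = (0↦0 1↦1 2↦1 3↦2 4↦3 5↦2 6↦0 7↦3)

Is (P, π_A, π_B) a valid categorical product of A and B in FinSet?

|A|·|B| = 2·4 = 8;  |P| = 8
Check the pairing map k ↦ (π_A(k), π_B(k)):
  0 ↦ (0,0)
  1 ↦ (0,1)
  2 ↦ (1,1)
  3 ↦ (1,2)
  4 ↦ (1,3)
  5 ↦ (0,2)
  6 ↦ (1,0)
  7 ↦ (0,3)
distinct pairs in image: 8 / 8 needed
  → bijection onto A×B; projections well-typed.

Answer: VALID PRODUCT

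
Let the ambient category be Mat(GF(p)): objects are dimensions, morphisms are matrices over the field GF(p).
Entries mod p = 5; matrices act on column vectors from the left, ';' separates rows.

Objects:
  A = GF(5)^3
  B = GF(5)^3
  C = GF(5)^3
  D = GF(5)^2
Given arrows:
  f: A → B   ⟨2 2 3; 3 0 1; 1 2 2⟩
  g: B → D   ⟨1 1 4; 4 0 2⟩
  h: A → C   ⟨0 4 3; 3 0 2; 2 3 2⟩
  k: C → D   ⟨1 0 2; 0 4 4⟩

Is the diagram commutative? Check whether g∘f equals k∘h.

Along f;g (path 1):
  e0=[1,0,0] f→[2,3,1] g→[4,0]
  e1=[0,1,0] f→[2,0,2] g→[0,2]
  e2=[0,0,1] f→[3,1,2] g→[2,1]
  result₁ = ⟨4 0 2; 0 2 1⟩
Along h;k (path 2):
  e0=[1,0,0] h→[0,3,2] k→[4,0]
  e1=[0,1,0] h→[4,0,3] k→[0,2]
  e2=[0,0,1] h→[3,2,2] k→[2,1]
  result₂ = ⟨4 0 2; 0 2 1⟩
Equal? equal; square commutes

Answer: COMMUTES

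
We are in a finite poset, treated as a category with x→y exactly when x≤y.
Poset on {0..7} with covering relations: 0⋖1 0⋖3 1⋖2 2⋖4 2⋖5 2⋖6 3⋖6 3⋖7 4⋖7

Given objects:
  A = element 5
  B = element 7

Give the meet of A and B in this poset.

Answer: A∧B = 2

Trace:
{x : x≤A ∧ x≤B} = {0,1,2}  (A=5, B=7)
  0 ≤ 2
  1 ≤ 2
  2 ≤ 2
glb = 2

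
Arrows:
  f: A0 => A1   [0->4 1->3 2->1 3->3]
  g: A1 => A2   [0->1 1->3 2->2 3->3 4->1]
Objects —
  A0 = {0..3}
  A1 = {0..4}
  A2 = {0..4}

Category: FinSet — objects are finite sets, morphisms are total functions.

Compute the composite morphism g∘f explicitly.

Answer: [0->1 1->3 2->3 3->3]

Derivation:
  0 f=>4 g=>1
  1 f=>3 g=>3
  2 f=>1 g=>3
  3 f=>3 g=>3
⟦path⟧: [0->1 1->3 2->3 3->3]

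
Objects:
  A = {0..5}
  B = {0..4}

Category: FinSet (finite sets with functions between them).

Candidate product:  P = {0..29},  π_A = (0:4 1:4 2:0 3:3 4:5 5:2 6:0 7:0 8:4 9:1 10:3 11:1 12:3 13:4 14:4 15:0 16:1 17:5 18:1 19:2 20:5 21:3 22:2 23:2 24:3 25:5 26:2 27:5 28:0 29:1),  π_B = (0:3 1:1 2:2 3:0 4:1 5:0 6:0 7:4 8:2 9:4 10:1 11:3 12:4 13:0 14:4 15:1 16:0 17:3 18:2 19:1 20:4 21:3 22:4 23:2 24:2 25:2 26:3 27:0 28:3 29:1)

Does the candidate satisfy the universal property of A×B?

Answer: VALID PRODUCT

Derivation:
|A|·|B| = 6·5 = 30;  |P| = 30
Check the pairing map k ↦ (π_A(k), π_B(k)):
  0 : (4,3)
  1 : (4,1)
  2 : (0,2)
  3 : (3,0)
  4 : (5,1)
  5 : (2,0)
  6 : (0,0)
  7 : (0,4)
  8 : (4,2)
  9 : (1,4)
  10 : (3,1)
  11 : (1,3)
  12 : (3,4)
  13 : (4,0)
  14 : (4,4)
  15 : (0,1)
  16 : (1,0)
  17 : (5,3)
  18 : (1,2)
  19 : (2,1)
  20 : (5,4)
  21 : (3,3)
  22 : (2,4)
  23 : (2,2)
  24 : (3,2)
  25 : (5,2)
  26 : (2,3)
  27 : (5,0)
  28 : (0,3)
  29 : (1,1)
distinct pairs in image: 30 / 30 needed
  → bijection onto A×B; projections well-typed.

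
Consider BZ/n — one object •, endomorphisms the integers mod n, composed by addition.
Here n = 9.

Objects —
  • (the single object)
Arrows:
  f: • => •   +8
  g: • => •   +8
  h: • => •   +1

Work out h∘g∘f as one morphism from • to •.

  0 +8≡8 +8≡7 +1≡8  (mod 9)
⟦path⟧: +8

Answer: +8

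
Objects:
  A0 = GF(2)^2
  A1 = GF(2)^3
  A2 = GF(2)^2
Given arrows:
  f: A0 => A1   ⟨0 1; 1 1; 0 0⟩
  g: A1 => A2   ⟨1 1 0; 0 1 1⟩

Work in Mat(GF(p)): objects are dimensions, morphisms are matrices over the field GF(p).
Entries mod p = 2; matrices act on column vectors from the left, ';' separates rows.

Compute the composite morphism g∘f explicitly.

Answer: ⟨1 0; 1 1⟩

Derivation:
  e0=⟨1,0⟩ f=>⟨0,1,0⟩ g=>⟨1,1⟩
  e1=⟨0,1⟩ f=>⟨1,1,0⟩ g=>⟨0,1⟩
composite: ⟨1 0; 1 1⟩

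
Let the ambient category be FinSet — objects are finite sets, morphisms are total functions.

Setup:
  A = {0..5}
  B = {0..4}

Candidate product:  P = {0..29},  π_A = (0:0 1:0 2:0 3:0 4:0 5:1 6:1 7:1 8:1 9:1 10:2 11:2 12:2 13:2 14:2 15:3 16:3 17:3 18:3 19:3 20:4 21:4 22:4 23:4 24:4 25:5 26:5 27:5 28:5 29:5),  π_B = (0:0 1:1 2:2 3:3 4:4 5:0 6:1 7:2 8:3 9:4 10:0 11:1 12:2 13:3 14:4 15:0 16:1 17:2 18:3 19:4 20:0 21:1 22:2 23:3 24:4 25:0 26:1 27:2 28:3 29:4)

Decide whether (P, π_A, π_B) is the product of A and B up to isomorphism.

|A|·|B| = 6·5 = 30;  |P| = 30
Check the pairing map k ↦ (π_A(k), π_B(k)):
  0 : (0,0)
  1 : (0,1)
  2 : (0,2)
  3 : (0,3)
  4 : (0,4)
  5 : (1,0)
  6 : (1,1)
  7 : (1,2)
  8 : (1,3)
  9 : (1,4)
  10 : (2,0)
  11 : (2,1)
  12 : (2,2)
  13 : (2,3)
  14 : (2,4)
  15 : (3,0)
  16 : (3,1)
  17 : (3,2)
  18 : (3,3)
  19 : (3,4)
  20 : (4,0)
  21 : (4,1)
  22 : (4,2)
  23 : (4,3)
  24 : (4,4)
  25 : (5,0)
  26 : (5,1)
  27 : (5,2)
  28 : (5,3)
  29 : (5,4)
distinct pairs in image: 30 / 30 needed
  → bijection onto A×B; projections well-typed.

Answer: VALID PRODUCT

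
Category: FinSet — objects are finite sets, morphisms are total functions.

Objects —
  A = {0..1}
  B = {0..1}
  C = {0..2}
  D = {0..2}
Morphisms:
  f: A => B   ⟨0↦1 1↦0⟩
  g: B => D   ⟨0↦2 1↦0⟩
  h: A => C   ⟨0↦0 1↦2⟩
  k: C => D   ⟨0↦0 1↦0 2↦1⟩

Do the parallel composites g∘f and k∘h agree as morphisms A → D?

Answer: DOES NOT COMMUTE

Work:
1) trace f;g:
  0 f=>1 g=>0
  1 f=>0 g=>2
  result₁ = ⟨0↦0 1↦2⟩
2) trace h;k:
  0 h=>0 k=>0
  1 h=>2 k=>1
  result₂ = ⟨0↦0 1↦1⟩
Equal? differ; not commutative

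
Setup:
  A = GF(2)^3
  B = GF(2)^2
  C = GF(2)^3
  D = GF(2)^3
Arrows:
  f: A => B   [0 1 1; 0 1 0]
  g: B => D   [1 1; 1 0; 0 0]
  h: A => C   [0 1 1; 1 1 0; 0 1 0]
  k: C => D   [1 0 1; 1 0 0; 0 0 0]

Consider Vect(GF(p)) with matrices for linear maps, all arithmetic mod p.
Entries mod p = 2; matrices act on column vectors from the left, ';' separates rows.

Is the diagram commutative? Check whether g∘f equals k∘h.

Answer: COMMUTES

Derivation:
Along f;g (path 1):
  e0=(1,0,0) f=>(0,0) g=>(0,0,0)
  e1=(0,1,0) f=>(1,1) g=>(0,1,0)
  e2=(0,0,1) f=>(1,0) g=>(1,1,0)
  composite₁ = [0 0 1; 0 1 1; 0 0 0]
Along h;k (path 2):
  e0=(1,0,0) h=>(0,1,0) k=>(0,0,0)
  e1=(0,1,0) h=>(1,1,1) k=>(0,1,0)
  e2=(0,0,1) h=>(1,0,0) k=>(1,1,0)
  composite₂ = [0 0 1; 0 1 1; 0 0 0]
Equal? same morphism ✓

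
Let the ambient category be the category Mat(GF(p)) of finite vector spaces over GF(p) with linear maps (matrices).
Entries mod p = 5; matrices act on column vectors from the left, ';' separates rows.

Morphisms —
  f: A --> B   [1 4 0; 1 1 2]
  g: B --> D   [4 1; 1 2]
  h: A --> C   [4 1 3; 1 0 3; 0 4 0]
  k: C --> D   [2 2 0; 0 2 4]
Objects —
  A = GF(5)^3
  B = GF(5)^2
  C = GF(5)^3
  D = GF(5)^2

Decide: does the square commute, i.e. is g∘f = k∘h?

Path 1 = f;g:
  e0=[1,0,0] f-->[1,1] g-->[0,3]
  e1=[0,1,0] f-->[4,1] g-->[2,1]
  e2=[0,0,1] f-->[0,2] g-->[2,4]
  result₁ = [0 2 2; 3 1 4]
Path 2 = h;k:
  e0=[1,0,0] h-->[4,1,0] k-->[0,2]
  e1=[0,1,0] h-->[1,0,4] k-->[2,1]
  e2=[0,0,1] h-->[3,3,0] k-->[2,1]
  result₂ = [0 2 2; 2 1 1]
Equal? distinct morphisms ✗

Answer: DOES NOT COMMUTE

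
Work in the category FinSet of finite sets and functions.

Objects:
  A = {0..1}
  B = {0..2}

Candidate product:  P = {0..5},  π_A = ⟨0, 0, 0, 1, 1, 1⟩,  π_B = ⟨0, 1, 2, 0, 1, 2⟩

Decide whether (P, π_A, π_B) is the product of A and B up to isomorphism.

|A|·|B| = 2·3 = 6;  |P| = 6
Check the pairing map k ↦ (π_A(k), π_B(k)):
  0 -> (0,0)
  1 -> (0,1)
  2 -> (0,2)
  3 -> (1,0)
  4 -> (1,1)
  5 -> (1,2)
distinct pairs in image: 6 / 6 needed
  → bijection onto A×B; projections well-typed.

Answer: VALID PRODUCT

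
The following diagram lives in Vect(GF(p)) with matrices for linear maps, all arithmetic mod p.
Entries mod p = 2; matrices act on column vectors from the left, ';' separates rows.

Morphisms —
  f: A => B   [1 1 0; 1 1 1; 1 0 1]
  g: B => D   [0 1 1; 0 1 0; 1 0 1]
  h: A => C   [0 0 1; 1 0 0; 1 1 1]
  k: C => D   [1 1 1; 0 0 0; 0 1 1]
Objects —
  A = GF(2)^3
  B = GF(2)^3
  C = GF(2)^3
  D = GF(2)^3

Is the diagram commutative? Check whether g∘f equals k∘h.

Along f;g (path 1):
  e0=⟨1,0,0⟩ f=>⟨1,1,1⟩ g=>⟨0,1,0⟩
  e1=⟨0,1,0⟩ f=>⟨1,1,0⟩ g=>⟨1,1,1⟩
  e2=⟨0,0,1⟩ f=>⟨0,1,1⟩ g=>⟨0,1,1⟩
  composite₁ = [0 1 0; 1 1 1; 0 1 1]
Along h;k (path 2):
  e0=⟨1,0,0⟩ h=>⟨0,1,1⟩ k=>⟨0,0,0⟩
  e1=⟨0,1,0⟩ h=>⟨0,0,1⟩ k=>⟨1,0,1⟩
  e2=⟨0,0,1⟩ h=>⟨1,0,1⟩ k=>⟨0,0,1⟩
  composite₂ = [0 1 0; 0 0 0; 0 1 1]
Equal? differ; not commutative

Answer: DOES NOT COMMUTE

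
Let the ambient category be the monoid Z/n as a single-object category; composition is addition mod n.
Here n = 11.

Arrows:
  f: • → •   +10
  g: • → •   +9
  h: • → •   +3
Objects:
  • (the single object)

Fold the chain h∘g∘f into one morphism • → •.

  0 +10≡10 +9≡8 +3≡0  (mod 11)
composite: +0

Answer: +0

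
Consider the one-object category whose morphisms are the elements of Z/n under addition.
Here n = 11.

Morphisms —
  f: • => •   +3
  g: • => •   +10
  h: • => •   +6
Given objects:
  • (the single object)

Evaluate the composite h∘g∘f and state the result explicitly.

Answer: +8

Work:
  0 +3≡3 +10≡2 +6≡8  (mod 11)
⟦path⟧: +8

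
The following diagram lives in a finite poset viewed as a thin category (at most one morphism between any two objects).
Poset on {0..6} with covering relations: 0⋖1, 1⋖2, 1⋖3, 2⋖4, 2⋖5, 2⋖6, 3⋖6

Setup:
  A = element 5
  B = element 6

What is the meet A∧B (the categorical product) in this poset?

Answer: A∧B = 2

Work:
Lower bounds of A=5 and B=6: {0,1,2}
  0 <= 2
  1 <= 2
  2 <= 2
glb = 2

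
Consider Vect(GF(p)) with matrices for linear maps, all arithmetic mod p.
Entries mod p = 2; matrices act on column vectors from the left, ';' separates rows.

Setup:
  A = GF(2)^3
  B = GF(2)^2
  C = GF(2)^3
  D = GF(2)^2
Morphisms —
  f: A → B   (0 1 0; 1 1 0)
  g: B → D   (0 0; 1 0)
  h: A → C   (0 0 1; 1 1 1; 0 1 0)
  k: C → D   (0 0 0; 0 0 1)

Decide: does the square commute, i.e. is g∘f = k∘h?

Path 1 = f;g:
  e0=⟨1,0,0⟩ f→⟨0,1⟩ g→⟨0,0⟩
  e1=⟨0,1,0⟩ f→⟨1,1⟩ g→⟨0,1⟩
  e2=⟨0,0,1⟩ f→⟨0,0⟩ g→⟨0,0⟩
  composite₁ = (0 0 0; 0 1 0)
Path 2 = h;k:
  e0=⟨1,0,0⟩ h→⟨0,1,0⟩ k→⟨0,0⟩
  e1=⟨0,1,0⟩ h→⟨0,1,1⟩ k→⟨0,1⟩
  e2=⟨0,0,1⟩ h→⟨1,1,0⟩ k→⟨0,0⟩
  composite₂ = (0 0 0; 0 1 0)
Equal? same morphism ✓

Answer: COMMUTES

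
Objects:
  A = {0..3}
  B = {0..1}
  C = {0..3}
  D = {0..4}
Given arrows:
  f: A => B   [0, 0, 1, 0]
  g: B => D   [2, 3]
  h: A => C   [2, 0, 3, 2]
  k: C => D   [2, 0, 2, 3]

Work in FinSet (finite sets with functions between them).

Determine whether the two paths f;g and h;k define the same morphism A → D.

Answer: COMMUTES

Trace:
1) trace f;g:
  0 f=>0 g=>2
  1 f=>0 g=>2
  2 f=>1 g=>3
  3 f=>0 g=>2
  composite₁ = [2, 2, 3, 2]
2) trace h;k:
  0 h=>2 k=>2
  1 h=>0 k=>2
  2 h=>3 k=>3
  3 h=>2 k=>2
  composite₂ = [2, 2, 3, 2]
Equal? same morphism ✓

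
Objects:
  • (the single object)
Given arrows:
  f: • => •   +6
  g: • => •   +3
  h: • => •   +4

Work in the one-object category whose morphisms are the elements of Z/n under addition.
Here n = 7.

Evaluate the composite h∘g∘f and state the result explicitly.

  0 +6≡6 +3≡2 +4≡6  (mod 7)
result: +6

Answer: +6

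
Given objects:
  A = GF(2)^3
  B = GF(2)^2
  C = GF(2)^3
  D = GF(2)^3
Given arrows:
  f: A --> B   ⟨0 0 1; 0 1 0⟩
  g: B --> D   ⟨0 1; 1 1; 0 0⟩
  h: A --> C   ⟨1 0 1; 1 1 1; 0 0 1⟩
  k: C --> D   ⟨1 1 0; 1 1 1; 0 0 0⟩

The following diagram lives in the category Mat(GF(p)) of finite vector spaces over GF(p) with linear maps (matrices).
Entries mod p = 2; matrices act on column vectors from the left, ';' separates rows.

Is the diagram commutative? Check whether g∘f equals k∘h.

Answer: COMMUTES

Work:
1) trace f;g:
  e0=[1,0,0] f-->[0,0] g-->[0,0,0]
  e1=[0,1,0] f-->[0,1] g-->[1,1,0]
  e2=[0,0,1] f-->[1,0] g-->[0,1,0]
  ⟦path⟧₁ = ⟨0 1 0; 0 1 1; 0 0 0⟩
2) trace h;k:
  e0=[1,0,0] h-->[1,1,0] k-->[0,0,0]
  e1=[0,1,0] h-->[0,1,0] k-->[1,1,0]
  e2=[0,0,1] h-->[1,1,1] k-->[0,1,0]
  ⟦path⟧₂ = ⟨0 1 0; 0 1 1; 0 0 0⟩
Equal? equal; square commutes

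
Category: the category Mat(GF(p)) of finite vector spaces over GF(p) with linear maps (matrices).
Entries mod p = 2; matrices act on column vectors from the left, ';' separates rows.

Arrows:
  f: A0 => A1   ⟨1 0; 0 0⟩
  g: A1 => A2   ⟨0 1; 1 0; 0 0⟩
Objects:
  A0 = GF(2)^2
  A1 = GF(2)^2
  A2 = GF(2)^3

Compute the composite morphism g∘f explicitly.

Answer: ⟨0 0; 1 0; 0 0⟩

Derivation:
  e0=(1,0) f=>(1,0) g=>(0,1,0)
  e1=(0,1) f=>(0,0) g=>(0,0,0)
result: ⟨0 0; 1 0; 0 0⟩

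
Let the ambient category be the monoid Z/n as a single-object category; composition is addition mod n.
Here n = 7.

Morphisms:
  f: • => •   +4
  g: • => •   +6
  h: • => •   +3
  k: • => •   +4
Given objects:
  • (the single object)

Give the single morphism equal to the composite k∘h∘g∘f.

Answer: +3

Derivation:
  0 +4≡4 +6≡3 +3≡6 +4≡3  (mod 7)
⟦path⟧: +3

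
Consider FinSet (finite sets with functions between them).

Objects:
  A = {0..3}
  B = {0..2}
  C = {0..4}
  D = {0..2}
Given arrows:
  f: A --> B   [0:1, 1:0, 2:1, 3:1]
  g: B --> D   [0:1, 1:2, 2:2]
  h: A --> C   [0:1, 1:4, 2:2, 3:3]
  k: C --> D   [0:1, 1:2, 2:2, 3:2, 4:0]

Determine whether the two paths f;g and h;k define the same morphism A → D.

Answer: DOES NOT COMMUTE

Trace:
Path 1 = f;g:
  0 f-->1 g-->2
  1 f-->0 g-->1
  2 f-->1 g-->2
  3 f-->1 g-->2
  result₁ = [0:2, 1:1, 2:2, 3:2]
Path 2 = h;k:
  0 h-->1 k-->2
  1 h-->4 k-->0
  2 h-->2 k-->2
  3 h-->3 k-->2
  result₂ = [0:2, 1:0, 2:2, 3:2]
Equal? distinct morphisms ✗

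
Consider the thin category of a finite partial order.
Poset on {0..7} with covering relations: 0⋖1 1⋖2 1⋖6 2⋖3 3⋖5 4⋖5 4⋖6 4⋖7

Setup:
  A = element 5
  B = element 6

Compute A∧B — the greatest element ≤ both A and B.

Answer: NO MEET EXISTS

Trace:
{x : x≤A ∧ x≤B} = {0,1,4}  (A=5, B=6)
  maximal lower bounds 1 and 4 are incomparable: neither 1≤4 nor 4≤1
→ no greatest lower bound exists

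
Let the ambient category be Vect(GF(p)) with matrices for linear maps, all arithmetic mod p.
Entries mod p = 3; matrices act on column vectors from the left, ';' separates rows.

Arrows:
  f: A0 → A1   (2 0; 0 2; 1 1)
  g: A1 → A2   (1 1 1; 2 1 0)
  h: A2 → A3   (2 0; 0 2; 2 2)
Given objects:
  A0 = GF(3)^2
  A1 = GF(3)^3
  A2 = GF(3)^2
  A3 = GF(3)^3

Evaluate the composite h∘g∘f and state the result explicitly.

  e0=(1,0) f→(2,0,1) g→(0,1) h→(0,2,2)
  e1=(0,1) f→(0,2,1) g→(0,2) h→(0,1,1)
result: (0 0; 2 1; 2 1)

Answer: (0 0; 2 1; 2 1)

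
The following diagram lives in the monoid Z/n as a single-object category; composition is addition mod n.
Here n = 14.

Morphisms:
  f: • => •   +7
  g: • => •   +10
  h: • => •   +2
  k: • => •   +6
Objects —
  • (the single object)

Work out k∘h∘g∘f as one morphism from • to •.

  0 +7≡7 +10≡3 +2≡5 +6≡11  (mod 14)
result: +11

Answer: +11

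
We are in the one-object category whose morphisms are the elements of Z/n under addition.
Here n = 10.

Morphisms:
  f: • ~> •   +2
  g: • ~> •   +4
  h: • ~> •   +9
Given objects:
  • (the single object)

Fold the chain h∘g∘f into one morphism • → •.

  0 +2≡2 +4≡6 +9≡5  (mod 10)
result: +5

Answer: +5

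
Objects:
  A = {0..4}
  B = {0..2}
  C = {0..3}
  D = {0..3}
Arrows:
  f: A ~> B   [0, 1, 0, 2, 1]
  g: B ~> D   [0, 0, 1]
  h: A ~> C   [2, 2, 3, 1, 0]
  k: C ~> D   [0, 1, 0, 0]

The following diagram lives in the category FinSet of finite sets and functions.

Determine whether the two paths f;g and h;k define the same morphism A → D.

Answer: COMMUTES

Trace:
1) trace f;g:
  0 f~>0 g~>0
  1 f~>1 g~>0
  2 f~>0 g~>0
  3 f~>2 g~>1
  4 f~>1 g~>0
  composite₁ = [0, 0, 0, 1, 0]
2) trace h;k:
  0 h~>2 k~>0
  1 h~>2 k~>0
  2 h~>3 k~>0
  3 h~>1 k~>1
  4 h~>0 k~>0
  composite₂ = [0, 0, 0, 1, 0]
Equal? equal; square commutes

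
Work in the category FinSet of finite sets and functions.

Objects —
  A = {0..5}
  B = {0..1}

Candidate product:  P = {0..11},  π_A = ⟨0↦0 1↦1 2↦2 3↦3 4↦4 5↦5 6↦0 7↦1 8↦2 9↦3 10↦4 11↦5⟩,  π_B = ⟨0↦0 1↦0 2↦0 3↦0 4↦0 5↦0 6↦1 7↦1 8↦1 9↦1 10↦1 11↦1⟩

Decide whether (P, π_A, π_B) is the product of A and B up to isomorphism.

|A|·|B| = 6·2 = 12;  |P| = 12
Check the pairing map k ↦ (π_A(k), π_B(k)):
  0 ↦ (0,0)
  1 ↦ (1,0)
  2 ↦ (2,0)
  3 ↦ (3,0)
  4 ↦ (4,0)
  5 ↦ (5,0)
  6 ↦ (0,1)
  7 ↦ (1,1)
  8 ↦ (2,1)
  9 ↦ (3,1)
  10 ↦ (4,1)
  11 ↦ (5,1)
distinct pairs in image: 12 / 12 needed
  → bijection onto A×B; projections well-typed.

Answer: VALID PRODUCT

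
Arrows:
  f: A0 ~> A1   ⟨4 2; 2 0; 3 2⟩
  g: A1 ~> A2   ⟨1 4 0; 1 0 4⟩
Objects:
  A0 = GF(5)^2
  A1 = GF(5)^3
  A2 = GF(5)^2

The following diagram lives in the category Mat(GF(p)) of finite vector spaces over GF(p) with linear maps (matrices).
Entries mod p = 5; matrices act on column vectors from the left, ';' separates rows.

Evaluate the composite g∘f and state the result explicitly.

Answer: ⟨2 2; 1 0⟩

Trace:
  e0=[1,0] f~>[4,2,3] g~>[2,1]
  e1=[0,1] f~>[2,0,2] g~>[2,0]
⟦path⟧: ⟨2 2; 1 0⟩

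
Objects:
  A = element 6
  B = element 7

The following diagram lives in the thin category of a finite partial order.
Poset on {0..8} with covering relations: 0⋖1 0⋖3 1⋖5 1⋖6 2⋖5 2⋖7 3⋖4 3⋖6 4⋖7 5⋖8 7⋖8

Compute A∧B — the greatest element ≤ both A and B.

Answer: A∧B = 3

Trace:
Common predecessors of 6,7: {0,3}
  0 ≤ 3
  3 ≤ 3
glb = 3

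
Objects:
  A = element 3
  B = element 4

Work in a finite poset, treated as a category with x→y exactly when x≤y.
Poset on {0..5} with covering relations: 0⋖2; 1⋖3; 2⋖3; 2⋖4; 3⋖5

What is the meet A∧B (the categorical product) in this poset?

Answer: A∧B = 2

Trace:
Common predecessors of 3,4: {0,2}
  0 ≤ 2
  2 ≤ 2
glb = 2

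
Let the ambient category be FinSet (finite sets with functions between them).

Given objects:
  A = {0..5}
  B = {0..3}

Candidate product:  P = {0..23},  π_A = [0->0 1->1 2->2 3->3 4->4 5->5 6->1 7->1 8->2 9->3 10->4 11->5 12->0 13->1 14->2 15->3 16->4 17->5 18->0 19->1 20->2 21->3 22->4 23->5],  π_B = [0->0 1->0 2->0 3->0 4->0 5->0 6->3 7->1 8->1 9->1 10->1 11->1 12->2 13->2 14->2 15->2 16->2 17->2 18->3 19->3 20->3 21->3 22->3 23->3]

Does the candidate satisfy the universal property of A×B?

|A|·|B| = 6·4 = 24;  |P| = 24
Check the pairing map k ↦ (π_A(k), π_B(k)):
  0 -> (0,0)
  1 -> (1,0)
  2 -> (2,0)
  3 -> (3,0)
  4 -> (4,0)
  5 -> (5,0)
  6 -> (1,3)
  7 -> (1,1)
  8 -> (2,1)
  9 -> (3,1)
  10 -> (4,1)
  11 -> (5,1)
  12 -> (0,2)
  13 -> (1,2)
  14 -> (2,2)
  15 -> (3,2)
  16 -> (4,2)
  17 -> (5,2)
  18 -> (0,3)
  19 -> (1,3)  ✗ repeats pair of k=6
  20 -> (2,3)
  21 -> (3,3)
  22 -> (4,3)
  23 -> (5,3)
distinct pairs in image: 23 / 24 needed
  → (1,3) hit at k=6 and k=19

Answer: NOT A VALID PRODUCT — duplicate pair at indices 19,6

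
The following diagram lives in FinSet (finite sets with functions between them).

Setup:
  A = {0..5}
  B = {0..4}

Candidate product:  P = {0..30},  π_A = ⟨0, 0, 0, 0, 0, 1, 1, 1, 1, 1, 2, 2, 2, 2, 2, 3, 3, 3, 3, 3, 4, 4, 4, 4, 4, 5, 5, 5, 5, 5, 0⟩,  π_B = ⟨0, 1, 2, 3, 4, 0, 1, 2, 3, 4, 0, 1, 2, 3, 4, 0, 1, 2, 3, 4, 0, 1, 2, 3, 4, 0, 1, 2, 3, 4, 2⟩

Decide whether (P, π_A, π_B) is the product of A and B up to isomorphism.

|A|·|B| = 6·5 = 30;  |P| = 31
  → cardinalities differ; no bijection possible.

Answer: NOT A VALID PRODUCT — |P|=31 ≠ |A|·|B|=30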